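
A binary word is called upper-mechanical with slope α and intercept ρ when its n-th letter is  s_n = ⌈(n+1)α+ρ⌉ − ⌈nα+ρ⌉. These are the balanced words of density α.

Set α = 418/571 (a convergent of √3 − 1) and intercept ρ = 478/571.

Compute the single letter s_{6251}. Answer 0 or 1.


1

(n+1)α + ρ = (6252·418 + 478) / 571 = 2613814/571
nα + ρ     = (6251·418 + 478) / 571 = 2613396/571
⌈2613814/571⌉ = 4578,  ⌈2613396/571⌉ = 4577
s_{6251} = 4578 − 4577 = 1


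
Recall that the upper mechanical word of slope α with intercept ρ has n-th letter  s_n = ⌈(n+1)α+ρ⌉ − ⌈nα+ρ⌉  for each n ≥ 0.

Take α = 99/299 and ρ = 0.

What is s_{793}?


0

(n+1)α + ρ = (794·99) / 299 = 78606/299
nα + ρ     = (793·99) / 299 = 78507/299
⌈78606/299⌉ = 263,  ⌈78507/299⌉ = 263
s_{793} = 263 − 263 = 0


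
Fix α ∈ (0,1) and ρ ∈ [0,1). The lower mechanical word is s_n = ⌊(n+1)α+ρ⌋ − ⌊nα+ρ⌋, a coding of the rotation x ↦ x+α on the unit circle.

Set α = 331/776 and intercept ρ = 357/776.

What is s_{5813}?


(n+1)α + ρ = (5814·331 + 357) / 776 = 1924791/776
nα + ρ     = (5813·331 + 357) / 776 = 1924460/776
⌊1924791/776⌋ = 2480,  ⌊1924460/776⌋ = 2479
s_{5813} = 2480 − 2479 = 1

1


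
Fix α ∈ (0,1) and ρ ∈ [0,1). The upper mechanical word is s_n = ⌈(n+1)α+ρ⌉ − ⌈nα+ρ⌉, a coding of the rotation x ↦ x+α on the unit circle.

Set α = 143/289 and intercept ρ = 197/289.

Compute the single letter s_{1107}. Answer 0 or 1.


(n+1)α + ρ = (1108·143 + 197) / 289 = 158641/289
nα + ρ     = (1107·143 + 197) / 289 = 158498/289
⌈158641/289⌉ = 549,  ⌈158498/289⌉ = 549
s_{1107} = 549 − 549 = 0

0


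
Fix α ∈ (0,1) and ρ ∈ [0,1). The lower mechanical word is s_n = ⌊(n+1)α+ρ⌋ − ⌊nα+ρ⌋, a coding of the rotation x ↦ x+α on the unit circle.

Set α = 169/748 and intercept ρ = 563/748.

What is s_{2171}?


0

(n+1)α + ρ = (2172·169 + 563) / 748 = 367631/748
nα + ρ     = (2171·169 + 563) / 748 = 367462/748
⌊367631/748⌋ = 491,  ⌊367462/748⌋ = 491
s_{2171} = 491 − 491 = 0


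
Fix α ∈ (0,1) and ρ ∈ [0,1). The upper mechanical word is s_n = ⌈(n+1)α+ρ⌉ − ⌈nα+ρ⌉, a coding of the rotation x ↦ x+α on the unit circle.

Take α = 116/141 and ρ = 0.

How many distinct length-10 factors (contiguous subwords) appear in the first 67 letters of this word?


t_n = ⌈(n·116)/141⌉ for n = 0 … 67:
  n=0…9: ⌈0/141⌉=0 ⌈116/141⌉=1 ⌈232/141⌉=2 ⌈348/141⌉=3 ⌈464/141⌉=4 ⌈580/141⌉=5 ⌈696/141⌉=5 ⌈812/141⌉=6 ⌈928/141⌉=7 ⌈1044/141⌉=8
  n=10…19: ⌈1160/141⌉=9 ⌈1276/141⌉=10 ⌈1392/141⌉=10 ⌈1508/141⌉=11 ⌈1624/141⌉=12 ⌈1740/141⌉=13 ⌈1856/141⌉=14 ⌈1972/141⌉=14 ⌈2088/141⌉=15 ⌈2204/141⌉=16
  n=20…29: ⌈2320/141⌉=17 ⌈2436/141⌉=18 ⌈2552/141⌉=19 ⌈2668/141⌉=19 ⌈2784/141⌉=20 ⌈2900/141⌉=21 ⌈3016/141⌉=22 ⌈3132/141⌉=23 ⌈3248/141⌉=24 ⌈3364/141⌉=24
  n=30…39: ⌈3480/141⌉=25 ⌈3596/141⌉=26 ⌈3712/141⌉=27 ⌈3828/141⌉=28 ⌈3944/141⌉=28 ⌈4060/141⌉=29 ⌈4176/141⌉=30 ⌈4292/141⌉=31 ⌈4408/141⌉=32 ⌈4524/141⌉=33
  n=40…49: ⌈4640/141⌉=33 ⌈4756/141⌉=34 ⌈4872/141⌉=35 ⌈4988/141⌉=36 ⌈5104/141⌉=37 ⌈5220/141⌉=38 ⌈5336/141⌉=38 ⌈5452/141⌉=39 ⌈5568/141⌉=40 ⌈5684/141⌉=41
  n=50…59: ⌈5800/141⌉=42 ⌈5916/141⌉=42 ⌈6032/141⌉=43 ⌈6148/141⌉=44 ⌈6264/141⌉=45 ⌈6380/141⌉=46 ⌈6496/141⌉=47 ⌈6612/141⌉=47 ⌈6728/141⌉=48 ⌈6844/141⌉=49
  n=60…67: ⌈6960/141⌉=50 ⌈7076/141⌉=51 ⌈7192/141⌉=52 ⌈7308/141⌉=52 ⌈7424/141⌉=53 ⌈7540/141⌉=54 ⌈7656/141⌉=55 ⌈7772/141⌉=56
s_n = t_(n+1) − t_n for n = 0 … 66 gives
prefix = 1111101111101111011111011111011110111110111110111101111101111101111
slide a length-10 window over [0..9] … [57..66] (58 windows); first occurrence of each distinct factor:
  [  0..  9] 1111101111
  [  1.. 10] 1111011111
  [  2.. 11] 1110111110
  [  3.. 12] 1101111101
  [  4.. 13] 1011111011
  [  5.. 14] 0111110111
  [  7.. 16] 1111011110
  [  8.. 17] 1110111101
  [  9.. 18] 1101111011
  [ 10.. 19] 1011110111
  [ 11.. 20] 0111101111
  (the other 47 windows repeat one of these)
distinct factors: {0111101111, 0111110111, 1011110111, 1011111011, 1101111011, 1101111101, 1110111101, 1110111110, 1111011110, 1111011111, 1111101111}
count = 11  (Sturmian bound for length 10 is 11)

11


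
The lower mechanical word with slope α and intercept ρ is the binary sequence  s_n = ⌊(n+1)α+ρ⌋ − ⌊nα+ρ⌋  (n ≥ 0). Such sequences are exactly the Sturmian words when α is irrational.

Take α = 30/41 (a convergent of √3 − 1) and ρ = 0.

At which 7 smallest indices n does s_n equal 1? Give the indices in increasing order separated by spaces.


n=0: ⌊30/41⌋−⌊0/41⌋ = 0−0 = 0
n=1: ⌊60/41⌋−⌊30/41⌋ = 1−0 = 1  ← one
n=2: ⌊90/41⌋−⌊60/41⌋ = 2−1 = 1  ← one
n=3: ⌊120/41⌋−⌊90/41⌋ = 2−2 = 0
n=4: ⌊150/41⌋−⌊120/41⌋ = 3−2 = 1  ← one
n=5: ⌊180/41⌋−⌊150/41⌋ = 4−3 = 1  ← one
n=6: ⌊210/41⌋−⌊180/41⌋ = 5−4 = 1  ← one
n=7: ⌊240/41⌋−⌊210/41⌋ = 5−5 = 0
n=8: ⌊270/41⌋−⌊240/41⌋ = 6−5 = 1  ← one
n=9: ⌊300/41⌋−⌊270/41⌋ = 7−6 = 1  ← one
positions of the first 7 ones: 1 2 4 5 6 8 9

1 2 4 5 6 8 9


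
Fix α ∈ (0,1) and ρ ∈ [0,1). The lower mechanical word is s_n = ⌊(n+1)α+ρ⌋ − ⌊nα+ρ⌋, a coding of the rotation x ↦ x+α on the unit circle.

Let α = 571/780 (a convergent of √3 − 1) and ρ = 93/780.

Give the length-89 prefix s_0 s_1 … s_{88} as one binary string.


01110110111011101110110111011101110110111011101101110111011101101110111011101101110111011

n=0: ⌊(1·571+93)/780⌋ − ⌊(0·571+93)/780⌋ = ⌊664/780⌋ − ⌊93/780⌋ = 0 − 0 = 0
n=1: ⌊(2·571+93)/780⌋ − ⌊(1·571+93)/780⌋ = ⌊1235/780⌋ − ⌊664/780⌋ = 1 − 0 = 1
n=2: ⌊(3·571+93)/780⌋ − ⌊(2·571+93)/780⌋ = ⌊1806/780⌋ − ⌊1235/780⌋ = 2 − 1 = 1
n=3: ⌊(4·571+93)/780⌋ − ⌊(3·571+93)/780⌋ = ⌊2377/780⌋ − ⌊1806/780⌋ = 3 − 2 = 1
n=4: ⌊(5·571+93)/780⌋ − ⌊(4·571+93)/780⌋ = ⌊2948/780⌋ − ⌊2377/780⌋ = 3 − 3 = 0
n=5: ⌊(6·571+93)/780⌋ − ⌊(5·571+93)/780⌋ = ⌊3519/780⌋ − ⌊2948/780⌋ = 4 − 3 = 1
n=6: ⌊(7·571+93)/780⌋ − ⌊(6·571+93)/780⌋ = ⌊4090/780⌋ − ⌊3519/780⌋ = 5 − 4 = 1
n=7: ⌊(8·571+93)/780⌋ − ⌊(7·571+93)/780⌋ = ⌊4661/780⌋ − ⌊4090/780⌋ = 5 − 5 = 0
n=8: ⌊(9·571+93)/780⌋ − ⌊(8·571+93)/780⌋ = ⌊5232/780⌋ − ⌊4661/780⌋ = 6 − 5 = 1
n=9: ⌊(10·571+93)/780⌋ − ⌊(9·571+93)/780⌋ = ⌊5803/780⌋ − ⌊5232/780⌋ = 7 − 6 = 1
n=10: ⌊(11·571+93)/780⌋ − ⌊(10·571+93)/780⌋ = ⌊6374/780⌋ − ⌊5803/780⌋ = 8 − 7 = 1
n=11: ⌊(12·571+93)/780⌋ − ⌊(11·571+93)/780⌋ = ⌊6945/780⌋ − ⌊6374/780⌋ = 8 − 8 = 0
n=12: ⌊(13·571+93)/780⌋ − ⌊(12·571+93)/780⌋ = ⌊7516/780⌋ − ⌊6945/780⌋ = 9 − 8 = 1
n=13: ⌊(14·571+93)/780⌋ − ⌊(13·571+93)/780⌋ = ⌊8087/780⌋ − ⌊7516/780⌋ = 10 − 9 = 1
n=14: ⌊(15·571+93)/780⌋ − ⌊(14·571+93)/780⌋ = ⌊8658/780⌋ − ⌊8087/780⌋ = 11 − 10 = 1
n=15: ⌊(16·571+93)/780⌋ − ⌊(15·571+93)/780⌋ = ⌊9229/780⌋ − ⌊8658/780⌋ = 11 − 11 = 0
n=16: ⌊(17·571+93)/780⌋ − ⌊(16·571+93)/780⌋ = ⌊9800/780⌋ − ⌊9229/780⌋ = 12 − 11 = 1
n=17: ⌊(18·571+93)/780⌋ − ⌊(17·571+93)/780⌋ = ⌊10371/780⌋ − ⌊9800/780⌋ = 13 − 12 = 1
n=18: ⌊(19·571+93)/780⌋ − ⌊(18·571+93)/780⌋ = ⌊10942/780⌋ − ⌊10371/780⌋ = 14 − 13 = 1
n=19: ⌊(20·571+93)/780⌋ − ⌊(19·571+93)/780⌋ = ⌊11513/780⌋ − ⌊10942/780⌋ = 14 − 14 = 0
n=20: ⌊(21·571+93)/780⌋ − ⌊(20·571+93)/780⌋ = ⌊12084/780⌋ − ⌊11513/780⌋ = 15 − 14 = 1
n=21: ⌊(22·571+93)/780⌋ − ⌊(21·571+93)/780⌋ = ⌊12655/780⌋ − ⌊12084/780⌋ = 16 − 15 = 1
n=22: ⌊(23·571+93)/780⌋ − ⌊(22·571+93)/780⌋ = ⌊13226/780⌋ − ⌊12655/780⌋ = 16 − 16 = 0
n=23: ⌊(24·571+93)/780⌋ − ⌊(23·571+93)/780⌋ = ⌊13797/780⌋ − ⌊13226/780⌋ = 17 − 16 = 1
n=24: ⌊(25·571+93)/780⌋ − ⌊(24·571+93)/780⌋ = ⌊14368/780⌋ − ⌊13797/780⌋ = 18 − 17 = 1
n=25: ⌊(26·571+93)/780⌋ − ⌊(25·571+93)/780⌋ = ⌊14939/780⌋ − ⌊14368/780⌋ = 19 − 18 = 1
n=26: ⌊(27·571+93)/780⌋ − ⌊(26·571+93)/780⌋ = ⌊15510/780⌋ − ⌊14939/780⌋ = 19 − 19 = 0
n=27: ⌊(28·571+93)/780⌋ − ⌊(27·571+93)/780⌋ = ⌊16081/780⌋ − ⌊15510/780⌋ = 20 − 19 = 1
n=28: ⌊(29·571+93)/780⌋ − ⌊(28·571+93)/780⌋ = ⌊16652/780⌋ − ⌊16081/780⌋ = 21 − 20 = 1
n=29: ⌊(30·571+93)/780⌋ − ⌊(29·571+93)/780⌋ = ⌊17223/780⌋ − ⌊16652/780⌋ = 22 − 21 = 1
n=30: ⌊(31·571+93)/780⌋ − ⌊(30·571+93)/780⌋ = ⌊17794/780⌋ − ⌊17223/780⌋ = 22 − 22 = 0
n=31: ⌊(32·571+93)/780⌋ − ⌊(31·571+93)/780⌋ = ⌊18365/780⌋ − ⌊17794/780⌋ = 23 − 22 = 1
n=32: ⌊(33·571+93)/780⌋ − ⌊(32·571+93)/780⌋ = ⌊18936/780⌋ − ⌊18365/780⌋ = 24 − 23 = 1
n=33: ⌊(34·571+93)/780⌋ − ⌊(33·571+93)/780⌋ = ⌊19507/780⌋ − ⌊18936/780⌋ = 25 − 24 = 1
n=34: ⌊(35·571+93)/780⌋ − ⌊(34·571+93)/780⌋ = ⌊20078/780⌋ − ⌊19507/780⌋ = 25 − 25 = 0
n=35: ⌊(36·571+93)/780⌋ − ⌊(35·571+93)/780⌋ = ⌊20649/780⌋ − ⌊20078/780⌋ = 26 − 25 = 1
n=36: ⌊(37·571+93)/780⌋ − ⌊(36·571+93)/780⌋ = ⌊21220/780⌋ − ⌊20649/780⌋ = 27 − 26 = 1
n=37: ⌊(38·571+93)/780⌋ − ⌊(37·571+93)/780⌋ = ⌊21791/780⌋ − ⌊21220/780⌋ = 27 − 27 = 0
n=38: ⌊(39·571+93)/780⌋ − ⌊(38·571+93)/780⌋ = ⌊22362/780⌋ − ⌊21791/780⌋ = 28 − 27 = 1
n=39: ⌊(40·571+93)/780⌋ − ⌊(39·571+93)/780⌋ = ⌊22933/780⌋ − ⌊22362/780⌋ = 29 − 28 = 1
n=40: ⌊(41·571+93)/780⌋ − ⌊(40·571+93)/780⌋ = ⌊23504/780⌋ − ⌊22933/780⌋ = 30 − 29 = 1
n=41: ⌊(42·571+93)/780⌋ − ⌊(41·571+93)/780⌋ = ⌊24075/780⌋ − ⌊23504/780⌋ = 30 − 30 = 0
n=42: ⌊(43·571+93)/780⌋ − ⌊(42·571+93)/780⌋ = ⌊24646/780⌋ − ⌊24075/780⌋ = 31 − 30 = 1
n=43: ⌊(44·571+93)/780⌋ − ⌊(43·571+93)/780⌋ = ⌊25217/780⌋ − ⌊24646/780⌋ = 32 − 31 = 1
n=44: ⌊(45·571+93)/780⌋ − ⌊(44·571+93)/780⌋ = ⌊25788/780⌋ − ⌊25217/780⌋ = 33 − 32 = 1
n=45: ⌊(46·571+93)/780⌋ − ⌊(45·571+93)/780⌋ = ⌊26359/780⌋ − ⌊25788/780⌋ = 33 − 33 = 0
n=46: ⌊(47·571+93)/780⌋ − ⌊(46·571+93)/780⌋ = ⌊26930/780⌋ − ⌊26359/780⌋ = 34 − 33 = 1
n=47: ⌊(48·571+93)/780⌋ − ⌊(47·571+93)/780⌋ = ⌊27501/780⌋ − ⌊26930/780⌋ = 35 − 34 = 1
n=48: ⌊(49·571+93)/780⌋ − ⌊(48·571+93)/780⌋ = ⌊28072/780⌋ − ⌊27501/780⌋ = 35 − 35 = 0
n=49: ⌊(50·571+93)/780⌋ − ⌊(49·571+93)/780⌋ = ⌊28643/780⌋ − ⌊28072/780⌋ = 36 − 35 = 1
n=50: ⌊(51·571+93)/780⌋ − ⌊(50·571+93)/780⌋ = ⌊29214/780⌋ − ⌊28643/780⌋ = 37 − 36 = 1
n=51: ⌊(52·571+93)/780⌋ − ⌊(51·571+93)/780⌋ = ⌊29785/780⌋ − ⌊29214/780⌋ = 38 − 37 = 1
n=52: ⌊(53·571+93)/780⌋ − ⌊(52·571+93)/780⌋ = ⌊30356/780⌋ − ⌊29785/780⌋ = 38 − 38 = 0
n=53: ⌊(54·571+93)/780⌋ − ⌊(53·571+93)/780⌋ = ⌊30927/780⌋ − ⌊30356/780⌋ = 39 − 38 = 1
n=54: ⌊(55·571+93)/780⌋ − ⌊(54·571+93)/780⌋ = ⌊31498/780⌋ − ⌊30927/780⌋ = 40 − 39 = 1
n=55: ⌊(56·571+93)/780⌋ − ⌊(55·571+93)/780⌋ = ⌊32069/780⌋ − ⌊31498/780⌋ = 41 − 40 = 1
n=56: ⌊(57·571+93)/780⌋ − ⌊(56·571+93)/780⌋ = ⌊32640/780⌋ − ⌊32069/780⌋ = 41 − 41 = 0
n=57: ⌊(58·571+93)/780⌋ − ⌊(57·571+93)/780⌋ = ⌊33211/780⌋ − ⌊32640/780⌋ = 42 − 41 = 1
n=58: ⌊(59·571+93)/780⌋ − ⌊(58·571+93)/780⌋ = ⌊33782/780⌋ − ⌊33211/780⌋ = 43 − 42 = 1
n=59: ⌊(60·571+93)/780⌋ − ⌊(59·571+93)/780⌋ = ⌊34353/780⌋ − ⌊33782/780⌋ = 44 − 43 = 1
n=60: ⌊(61·571+93)/780⌋ − ⌊(60·571+93)/780⌋ = ⌊34924/780⌋ − ⌊34353/780⌋ = 44 − 44 = 0
n=61: ⌊(62·571+93)/780⌋ − ⌊(61·571+93)/780⌋ = ⌊35495/780⌋ − ⌊34924/780⌋ = 45 − 44 = 1
n=62: ⌊(63·571+93)/780⌋ − ⌊(62·571+93)/780⌋ = ⌊36066/780⌋ − ⌊35495/780⌋ = 46 − 45 = 1
n=63: ⌊(64·571+93)/780⌋ − ⌊(63·571+93)/780⌋ = ⌊36637/780⌋ − ⌊36066/780⌋ = 46 − 46 = 0
n=64: ⌊(65·571+93)/780⌋ − ⌊(64·571+93)/780⌋ = ⌊37208/780⌋ − ⌊36637/780⌋ = 47 − 46 = 1
n=65: ⌊(66·571+93)/780⌋ − ⌊(65·571+93)/780⌋ = ⌊37779/780⌋ − ⌊37208/780⌋ = 48 − 47 = 1
n=66: ⌊(67·571+93)/780⌋ − ⌊(66·571+93)/780⌋ = ⌊38350/780⌋ − ⌊37779/780⌋ = 49 − 48 = 1
n=67: ⌊(68·571+93)/780⌋ − ⌊(67·571+93)/780⌋ = ⌊38921/780⌋ − ⌊38350/780⌋ = 49 − 49 = 0
n=68: ⌊(69·571+93)/780⌋ − ⌊(68·571+93)/780⌋ = ⌊39492/780⌋ − ⌊38921/780⌋ = 50 − 49 = 1
n=69: ⌊(70·571+93)/780⌋ − ⌊(69·571+93)/780⌋ = ⌊40063/780⌋ − ⌊39492/780⌋ = 51 − 50 = 1
n=70: ⌊(71·571+93)/780⌋ − ⌊(70·571+93)/780⌋ = ⌊40634/780⌋ − ⌊40063/780⌋ = 52 − 51 = 1
n=71: ⌊(72·571+93)/780⌋ − ⌊(71·571+93)/780⌋ = ⌊41205/780⌋ − ⌊40634/780⌋ = 52 − 52 = 0
n=72: ⌊(73·571+93)/780⌋ − ⌊(72·571+93)/780⌋ = ⌊41776/780⌋ − ⌊41205/780⌋ = 53 − 52 = 1
n=73: ⌊(74·571+93)/780⌋ − ⌊(73·571+93)/780⌋ = ⌊42347/780⌋ − ⌊41776/780⌋ = 54 − 53 = 1
n=74: ⌊(75·571+93)/780⌋ − ⌊(74·571+93)/780⌋ = ⌊42918/780⌋ − ⌊42347/780⌋ = 55 − 54 = 1
n=75: ⌊(76·571+93)/780⌋ − ⌊(75·571+93)/780⌋ = ⌊43489/780⌋ − ⌊42918/780⌋ = 55 − 55 = 0
n=76: ⌊(77·571+93)/780⌋ − ⌊(76·571+93)/780⌋ = ⌊44060/780⌋ − ⌊43489/780⌋ = 56 − 55 = 1
n=77: ⌊(78·571+93)/780⌋ − ⌊(77·571+93)/780⌋ = ⌊44631/780⌋ − ⌊44060/780⌋ = 57 − 56 = 1
n=78: ⌊(79·571+93)/780⌋ − ⌊(78·571+93)/780⌋ = ⌊45202/780⌋ − ⌊44631/780⌋ = 57 − 57 = 0
n=79: ⌊(80·571+93)/780⌋ − ⌊(79·571+93)/780⌋ = ⌊45773/780⌋ − ⌊45202/780⌋ = 58 − 57 = 1
n=80: ⌊(81·571+93)/780⌋ − ⌊(80·571+93)/780⌋ = ⌊46344/780⌋ − ⌊45773/780⌋ = 59 − 58 = 1
n=81: ⌊(82·571+93)/780⌋ − ⌊(81·571+93)/780⌋ = ⌊46915/780⌋ − ⌊46344/780⌋ = 60 − 59 = 1
n=82: ⌊(83·571+93)/780⌋ − ⌊(82·571+93)/780⌋ = ⌊47486/780⌋ − ⌊46915/780⌋ = 60 − 60 = 0
n=83: ⌊(84·571+93)/780⌋ − ⌊(83·571+93)/780⌋ = ⌊48057/780⌋ − ⌊47486/780⌋ = 61 − 60 = 1
n=84: ⌊(85·571+93)/780⌋ − ⌊(84·571+93)/780⌋ = ⌊48628/780⌋ − ⌊48057/780⌋ = 62 − 61 = 1
n=85: ⌊(86·571+93)/780⌋ − ⌊(85·571+93)/780⌋ = ⌊49199/780⌋ − ⌊48628/780⌋ = 63 − 62 = 1
n=86: ⌊(87·571+93)/780⌋ − ⌊(86·571+93)/780⌋ = ⌊49770/780⌋ − ⌊49199/780⌋ = 63 − 63 = 0
n=87: ⌊(88·571+93)/780⌋ − ⌊(87·571+93)/780⌋ = ⌊50341/780⌋ − ⌊49770/780⌋ = 64 − 63 = 1
n=88: ⌊(89·571+93)/780⌋ − ⌊(88·571+93)/780⌋ = ⌊50912/780⌋ − ⌊50341/780⌋ = 65 − 64 = 1


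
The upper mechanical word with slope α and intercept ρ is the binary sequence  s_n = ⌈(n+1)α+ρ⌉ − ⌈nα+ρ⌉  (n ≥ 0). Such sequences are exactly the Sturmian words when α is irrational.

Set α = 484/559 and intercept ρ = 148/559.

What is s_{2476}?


(n+1)α + ρ = (2477·484 + 148) / 559 = 1199016/559
nα + ρ     = (2476·484 + 148) / 559 = 1198532/559
⌈1199016/559⌉ = 2145,  ⌈1198532/559⌉ = 2145
s_{2476} = 2145 − 2145 = 0

0


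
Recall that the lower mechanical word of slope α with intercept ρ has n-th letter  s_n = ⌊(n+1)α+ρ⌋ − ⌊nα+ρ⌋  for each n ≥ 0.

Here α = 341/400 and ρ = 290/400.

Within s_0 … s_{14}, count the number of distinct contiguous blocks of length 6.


t_n = ⌊(n·341+290)/400⌋ for n = 0 … 15:
  n=0…9: ⌊290/400⌋=0 ⌊631/400⌋=1 ⌊972/400⌋=2 ⌊1313/400⌋=3 ⌊1654/400⌋=4 ⌊1995/400⌋=4 ⌊2336/400⌋=5 ⌊2677/400⌋=6 ⌊3018/400⌋=7 ⌊3359/400⌋=8
  n=10…15: ⌊3700/400⌋=9 ⌊4041/400⌋=10 ⌊4382/400⌋=10 ⌊4723/400⌋=11 ⌊5064/400⌋=12 ⌊5405/400⌋=13
s_n = t_(n+1) − t_n for n = 0 … 14 gives
prefix = 111101111110111
slide a length-6 window over [0..5] … [9..14] (10 windows); first occurrence of each distinct factor:
  [  0..  5] 111101
  [  1..  6] 111011
  [  2..  7] 110111
  [  3..  8] 101111
  [  4..  9] 011111
  [  5.. 10] 111111
  [  6.. 11] 111110
  (the other 3 windows repeat one of these)
distinct factors: {011111, 101111, 110111, 111011, 111101, 111110, 111111}
count = 7  (Sturmian bound for length 6 is 7)

7


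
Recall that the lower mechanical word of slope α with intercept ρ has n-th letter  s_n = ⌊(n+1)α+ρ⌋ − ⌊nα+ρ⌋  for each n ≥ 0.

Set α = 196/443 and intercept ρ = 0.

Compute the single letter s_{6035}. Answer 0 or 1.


(n+1)α + ρ = (6036·196) / 443 = 1183056/443
nα + ρ     = (6035·196) / 443 = 1182860/443
⌊1183056/443⌋ = 2670,  ⌊1182860/443⌋ = 2670
s_{6035} = 2670 − 2670 = 0

0


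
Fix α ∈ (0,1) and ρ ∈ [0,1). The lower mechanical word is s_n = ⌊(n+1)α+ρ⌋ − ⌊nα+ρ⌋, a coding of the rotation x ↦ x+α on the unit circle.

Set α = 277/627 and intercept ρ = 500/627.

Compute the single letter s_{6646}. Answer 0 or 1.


1

(n+1)α + ρ = (6647·277 + 500) / 627 = 1841719/627
nα + ρ     = (6646·277 + 500) / 627 = 1841442/627
⌊1841719/627⌋ = 2937,  ⌊1841442/627⌋ = 2936
s_{6646} = 2937 − 2936 = 1


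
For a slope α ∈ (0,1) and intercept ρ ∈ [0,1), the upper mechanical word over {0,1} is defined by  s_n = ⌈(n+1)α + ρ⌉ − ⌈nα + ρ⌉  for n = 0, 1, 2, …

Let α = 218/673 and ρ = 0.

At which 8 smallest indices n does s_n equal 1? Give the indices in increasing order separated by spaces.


n=0: ⌈218/673⌉−⌈0/673⌉ = 1−0 = 1  ← one
n=1: ⌈436/673⌉−⌈218/673⌉ = 1−1 = 0
n=2: ⌈654/673⌉−⌈436/673⌉ = 1−1 = 0
n=3: ⌈872/673⌉−⌈654/673⌉ = 2−1 = 1  ← one
n=4: ⌈1090/673⌉−⌈872/673⌉ = 2−2 = 0
n=5: ⌈1308/673⌉−⌈1090/673⌉ = 2−2 = 0
n=6: ⌈1526/673⌉−⌈1308/673⌉ = 3−2 = 1  ← one
n=7: ⌈1744/673⌉−⌈1526/673⌉ = 3−3 = 0
n=8: ⌈1962/673⌉−⌈1744/673⌉ = 3−3 = 0
n=9: ⌈2180/673⌉−⌈1962/673⌉ = 4−3 = 1  ← one
n=10: ⌈2398/673⌉−⌈2180/673⌉ = 4−4 = 0
n=11: ⌈2616/673⌉−⌈2398/673⌉ = 4−4 = 0
n=12: ⌈2834/673⌉−⌈2616/673⌉ = 5−4 = 1  ← one
n=13: ⌈3052/673⌉−⌈2834/673⌉ = 5−5 = 0
n=14: ⌈3270/673⌉−⌈3052/673⌉ = 5−5 = 0
n=15: ⌈3488/673⌉−⌈3270/673⌉ = 6−5 = 1  ← one
n=16: ⌈3706/673⌉−⌈3488/673⌉ = 6−6 = 0
n=17: ⌈3924/673⌉−⌈3706/673⌉ = 6−6 = 0
n=18: ⌈4142/673⌉−⌈3924/673⌉ = 7−6 = 1  ← one
n=19: ⌈4360/673⌉−⌈4142/673⌉ = 7−7 = 0
n=20: ⌈4578/673⌉−⌈4360/673⌉ = 7−7 = 0
n=21: ⌈4796/673⌉−⌈4578/673⌉ = 8−7 = 1  ← one
positions of the first 8 ones: 0 3 6 9 12 15 18 21

0 3 6 9 12 15 18 21


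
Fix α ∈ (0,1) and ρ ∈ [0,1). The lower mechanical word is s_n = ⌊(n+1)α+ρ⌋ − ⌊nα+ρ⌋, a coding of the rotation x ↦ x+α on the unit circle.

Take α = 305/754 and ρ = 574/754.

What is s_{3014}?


(n+1)α + ρ = (3015·305 + 574) / 754 = 920149/754
nα + ρ     = (3014·305 + 574) / 754 = 919844/754
⌊920149/754⌋ = 1220,  ⌊919844/754⌋ = 1219
s_{3014} = 1220 − 1219 = 1

1


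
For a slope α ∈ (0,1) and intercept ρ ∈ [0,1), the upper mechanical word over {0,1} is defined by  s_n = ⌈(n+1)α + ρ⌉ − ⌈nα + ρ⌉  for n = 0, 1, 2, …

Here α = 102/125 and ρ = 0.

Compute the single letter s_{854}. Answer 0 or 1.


1

(n+1)α + ρ = (855·102) / 125 = 87210/125
nα + ρ     = (854·102) / 125 = 87108/125
⌈87210/125⌉ = 698,  ⌈87108/125⌉ = 697
s_{854} = 698 − 697 = 1


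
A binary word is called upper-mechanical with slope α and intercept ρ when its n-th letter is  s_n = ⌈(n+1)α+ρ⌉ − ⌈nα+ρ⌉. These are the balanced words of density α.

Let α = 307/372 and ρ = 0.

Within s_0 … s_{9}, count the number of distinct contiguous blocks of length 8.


3

t_n = ⌈(n·307)/372⌉ for n = 0 … 10:
  n=0…9: ⌈0/372⌉=0 ⌈307/372⌉=1 ⌈614/372⌉=2 ⌈921/372⌉=3 ⌈1228/372⌉=4 ⌈1535/372⌉=5 ⌈1842/372⌉=5 ⌈2149/372⌉=6 ⌈2456/372⌉=7 ⌈2763/372⌉=8
  n=10: ⌈3070/372⌉=9
s_n = t_(n+1) − t_n for n = 0 … 9 gives
prefix = 1111101111
slide a length-8 window over [0..7] … [2..9] (3 windows); first occurrence of each distinct factor:
  [  0..  7] 11111011
  [  1..  8] 11110111
  [  2..  9] 11101111
distinct factors: {11101111, 11110111, 11111011}
count = 3  (Sturmian bound for length 8 is 9)


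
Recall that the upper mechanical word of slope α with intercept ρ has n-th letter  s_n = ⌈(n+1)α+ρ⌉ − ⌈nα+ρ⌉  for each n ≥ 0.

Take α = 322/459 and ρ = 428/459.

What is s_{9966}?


1

(n+1)α + ρ = (9967·322 + 428) / 459 = 3209802/459
nα + ρ     = (9966·322 + 428) / 459 = 3209480/459
⌈3209802/459⌉ = 6994,  ⌈3209480/459⌉ = 6993
s_{9966} = 6994 − 6993 = 1


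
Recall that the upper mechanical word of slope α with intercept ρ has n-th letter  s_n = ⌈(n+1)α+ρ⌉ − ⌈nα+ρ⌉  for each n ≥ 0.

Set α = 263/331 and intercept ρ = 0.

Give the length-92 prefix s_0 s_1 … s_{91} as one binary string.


n=0: ⌈(1·263)/331⌉ − ⌈(0·263)/331⌉ = ⌈263/331⌉ − ⌈0/331⌉ = 1 − 0 = 1
n=1: ⌈(2·263)/331⌉ − ⌈(1·263)/331⌉ = ⌈526/331⌉ − ⌈263/331⌉ = 2 − 1 = 1
n=2: ⌈(3·263)/331⌉ − ⌈(2·263)/331⌉ = ⌈789/331⌉ − ⌈526/331⌉ = 3 − 2 = 1
n=3: ⌈(4·263)/331⌉ − ⌈(3·263)/331⌉ = ⌈1052/331⌉ − ⌈789/331⌉ = 4 − 3 = 1
n=4: ⌈(5·263)/331⌉ − ⌈(4·263)/331⌉ = ⌈1315/331⌉ − ⌈1052/331⌉ = 4 − 4 = 0
n=5: ⌈(6·263)/331⌉ − ⌈(5·263)/331⌉ = ⌈1578/331⌉ − ⌈1315/331⌉ = 5 − 4 = 1
n=6: ⌈(7·263)/331⌉ − ⌈(6·263)/331⌉ = ⌈1841/331⌉ − ⌈1578/331⌉ = 6 − 5 = 1
n=7: ⌈(8·263)/331⌉ − ⌈(7·263)/331⌉ = ⌈2104/331⌉ − ⌈1841/331⌉ = 7 − 6 = 1
n=8: ⌈(9·263)/331⌉ − ⌈(8·263)/331⌉ = ⌈2367/331⌉ − ⌈2104/331⌉ = 8 − 7 = 1
n=9: ⌈(10·263)/331⌉ − ⌈(9·263)/331⌉ = ⌈2630/331⌉ − ⌈2367/331⌉ = 8 − 8 = 0
n=10: ⌈(11·263)/331⌉ − ⌈(10·263)/331⌉ = ⌈2893/331⌉ − ⌈2630/331⌉ = 9 − 8 = 1
n=11: ⌈(12·263)/331⌉ − ⌈(11·263)/331⌉ = ⌈3156/331⌉ − ⌈2893/331⌉ = 10 − 9 = 1
n=12: ⌈(13·263)/331⌉ − ⌈(12·263)/331⌉ = ⌈3419/331⌉ − ⌈3156/331⌉ = 11 − 10 = 1
n=13: ⌈(14·263)/331⌉ − ⌈(13·263)/331⌉ = ⌈3682/331⌉ − ⌈3419/331⌉ = 12 − 11 = 1
n=14: ⌈(15·263)/331⌉ − ⌈(14·263)/331⌉ = ⌈3945/331⌉ − ⌈3682/331⌉ = 12 − 12 = 0
n=15: ⌈(16·263)/331⌉ − ⌈(15·263)/331⌉ = ⌈4208/331⌉ − ⌈3945/331⌉ = 13 − 12 = 1
n=16: ⌈(17·263)/331⌉ − ⌈(16·263)/331⌉ = ⌈4471/331⌉ − ⌈4208/331⌉ = 14 − 13 = 1
n=17: ⌈(18·263)/331⌉ − ⌈(17·263)/331⌉ = ⌈4734/331⌉ − ⌈4471/331⌉ = 15 − 14 = 1
n=18: ⌈(19·263)/331⌉ − ⌈(18·263)/331⌉ = ⌈4997/331⌉ − ⌈4734/331⌉ = 16 − 15 = 1
n=19: ⌈(20·263)/331⌉ − ⌈(19·263)/331⌉ = ⌈5260/331⌉ − ⌈4997/331⌉ = 16 − 16 = 0
n=20: ⌈(21·263)/331⌉ − ⌈(20·263)/331⌉ = ⌈5523/331⌉ − ⌈5260/331⌉ = 17 − 16 = 1
n=21: ⌈(22·263)/331⌉ − ⌈(21·263)/331⌉ = ⌈5786/331⌉ − ⌈5523/331⌉ = 18 − 17 = 1
n=22: ⌈(23·263)/331⌉ − ⌈(22·263)/331⌉ = ⌈6049/331⌉ − ⌈5786/331⌉ = 19 − 18 = 1
n=23: ⌈(24·263)/331⌉ − ⌈(23·263)/331⌉ = ⌈6312/331⌉ − ⌈6049/331⌉ = 20 − 19 = 1
n=24: ⌈(25·263)/331⌉ − ⌈(24·263)/331⌉ = ⌈6575/331⌉ − ⌈6312/331⌉ = 20 − 20 = 0
n=25: ⌈(26·263)/331⌉ − ⌈(25·263)/331⌉ = ⌈6838/331⌉ − ⌈6575/331⌉ = 21 − 20 = 1
n=26: ⌈(27·263)/331⌉ − ⌈(26·263)/331⌉ = ⌈7101/331⌉ − ⌈6838/331⌉ = 22 − 21 = 1
n=27: ⌈(28·263)/331⌉ − ⌈(27·263)/331⌉ = ⌈7364/331⌉ − ⌈7101/331⌉ = 23 − 22 = 1
n=28: ⌈(29·263)/331⌉ − ⌈(28·263)/331⌉ = ⌈7627/331⌉ − ⌈7364/331⌉ = 24 − 23 = 1
n=29: ⌈(30·263)/331⌉ − ⌈(29·263)/331⌉ = ⌈7890/331⌉ − ⌈7627/331⌉ = 24 − 24 = 0
n=30: ⌈(31·263)/331⌉ − ⌈(30·263)/331⌉ = ⌈8153/331⌉ − ⌈7890/331⌉ = 25 − 24 = 1
n=31: ⌈(32·263)/331⌉ − ⌈(31·263)/331⌉ = ⌈8416/331⌉ − ⌈8153/331⌉ = 26 − 25 = 1
n=32: ⌈(33·263)/331⌉ − ⌈(32·263)/331⌉ = ⌈8679/331⌉ − ⌈8416/331⌉ = 27 − 26 = 1
n=33: ⌈(34·263)/331⌉ − ⌈(33·263)/331⌉ = ⌈8942/331⌉ − ⌈8679/331⌉ = 28 − 27 = 1
n=34: ⌈(35·263)/331⌉ − ⌈(34·263)/331⌉ = ⌈9205/331⌉ − ⌈8942/331⌉ = 28 − 28 = 0
n=35: ⌈(36·263)/331⌉ − ⌈(35·263)/331⌉ = ⌈9468/331⌉ − ⌈9205/331⌉ = 29 − 28 = 1
n=36: ⌈(37·263)/331⌉ − ⌈(36·263)/331⌉ = ⌈9731/331⌉ − ⌈9468/331⌉ = 30 − 29 = 1
n=37: ⌈(38·263)/331⌉ − ⌈(37·263)/331⌉ = ⌈9994/331⌉ − ⌈9731/331⌉ = 31 − 30 = 1
n=38: ⌈(39·263)/331⌉ − ⌈(38·263)/331⌉ = ⌈10257/331⌉ − ⌈9994/331⌉ = 31 − 31 = 0
n=39: ⌈(40·263)/331⌉ − ⌈(39·263)/331⌉ = ⌈10520/331⌉ − ⌈10257/331⌉ = 32 − 31 = 1
n=40: ⌈(41·263)/331⌉ − ⌈(40·263)/331⌉ = ⌈10783/331⌉ − ⌈10520/331⌉ = 33 − 32 = 1
n=41: ⌈(42·263)/331⌉ − ⌈(41·263)/331⌉ = ⌈11046/331⌉ − ⌈10783/331⌉ = 34 − 33 = 1
n=42: ⌈(43·263)/331⌉ − ⌈(42·263)/331⌉ = ⌈11309/331⌉ − ⌈11046/331⌉ = 35 − 34 = 1
n=43: ⌈(44·263)/331⌉ − ⌈(43·263)/331⌉ = ⌈11572/331⌉ − ⌈11309/331⌉ = 35 − 35 = 0
n=44: ⌈(45·263)/331⌉ − ⌈(44·263)/331⌉ = ⌈11835/331⌉ − ⌈11572/331⌉ = 36 − 35 = 1
n=45: ⌈(46·263)/331⌉ − ⌈(45·263)/331⌉ = ⌈12098/331⌉ − ⌈11835/331⌉ = 37 − 36 = 1
n=46: ⌈(47·263)/331⌉ − ⌈(46·263)/331⌉ = ⌈12361/331⌉ − ⌈12098/331⌉ = 38 − 37 = 1
n=47: ⌈(48·263)/331⌉ − ⌈(47·263)/331⌉ = ⌈12624/331⌉ − ⌈12361/331⌉ = 39 − 38 = 1
n=48: ⌈(49·263)/331⌉ − ⌈(48·263)/331⌉ = ⌈12887/331⌉ − ⌈12624/331⌉ = 39 − 39 = 0
n=49: ⌈(50·263)/331⌉ − ⌈(49·263)/331⌉ = ⌈13150/331⌉ − ⌈12887/331⌉ = 40 − 39 = 1
n=50: ⌈(51·263)/331⌉ − ⌈(50·263)/331⌉ = ⌈13413/331⌉ − ⌈13150/331⌉ = 41 − 40 = 1
n=51: ⌈(52·263)/331⌉ − ⌈(51·263)/331⌉ = ⌈13676/331⌉ − ⌈13413/331⌉ = 42 − 41 = 1
n=52: ⌈(53·263)/331⌉ − ⌈(52·263)/331⌉ = ⌈13939/331⌉ − ⌈13676/331⌉ = 43 − 42 = 1
n=53: ⌈(54·263)/331⌉ − ⌈(53·263)/331⌉ = ⌈14202/331⌉ − ⌈13939/331⌉ = 43 − 43 = 0
n=54: ⌈(55·263)/331⌉ − ⌈(54·263)/331⌉ = ⌈14465/331⌉ − ⌈14202/331⌉ = 44 − 43 = 1
n=55: ⌈(56·263)/331⌉ − ⌈(55·263)/331⌉ = ⌈14728/331⌉ − ⌈14465/331⌉ = 45 − 44 = 1
n=56: ⌈(57·263)/331⌉ − ⌈(56·263)/331⌉ = ⌈14991/331⌉ − ⌈14728/331⌉ = 46 − 45 = 1
n=57: ⌈(58·263)/331⌉ − ⌈(57·263)/331⌉ = ⌈15254/331⌉ − ⌈14991/331⌉ = 47 − 46 = 1
n=58: ⌈(59·263)/331⌉ − ⌈(58·263)/331⌉ = ⌈15517/331⌉ − ⌈15254/331⌉ = 47 − 47 = 0
n=59: ⌈(60·263)/331⌉ − ⌈(59·263)/331⌉ = ⌈15780/331⌉ − ⌈15517/331⌉ = 48 − 47 = 1
n=60: ⌈(61·263)/331⌉ − ⌈(60·263)/331⌉ = ⌈16043/331⌉ − ⌈15780/331⌉ = 49 − 48 = 1
n=61: ⌈(62·263)/331⌉ − ⌈(61·263)/331⌉ = ⌈16306/331⌉ − ⌈16043/331⌉ = 50 − 49 = 1
n=62: ⌈(63·263)/331⌉ − ⌈(62·263)/331⌉ = ⌈16569/331⌉ − ⌈16306/331⌉ = 51 − 50 = 1
n=63: ⌈(64·263)/331⌉ − ⌈(63·263)/331⌉ = ⌈16832/331⌉ − ⌈16569/331⌉ = 51 − 51 = 0
n=64: ⌈(65·263)/331⌉ − ⌈(64·263)/331⌉ = ⌈17095/331⌉ − ⌈16832/331⌉ = 52 − 51 = 1
n=65: ⌈(66·263)/331⌉ − ⌈(65·263)/331⌉ = ⌈17358/331⌉ − ⌈17095/331⌉ = 53 − 52 = 1
n=66: ⌈(67·263)/331⌉ − ⌈(66·263)/331⌉ = ⌈17621/331⌉ − ⌈17358/331⌉ = 54 − 53 = 1
n=67: ⌈(68·263)/331⌉ − ⌈(67·263)/331⌉ = ⌈17884/331⌉ − ⌈17621/331⌉ = 55 − 54 = 1
n=68: ⌈(69·263)/331⌉ − ⌈(68·263)/331⌉ = ⌈18147/331⌉ − ⌈17884/331⌉ = 55 − 55 = 0
n=69: ⌈(70·263)/331⌉ − ⌈(69·263)/331⌉ = ⌈18410/331⌉ − ⌈18147/331⌉ = 56 − 55 = 1
n=70: ⌈(71·263)/331⌉ − ⌈(70·263)/331⌉ = ⌈18673/331⌉ − ⌈18410/331⌉ = 57 − 56 = 1
n=71: ⌈(72·263)/331⌉ − ⌈(71·263)/331⌉ = ⌈18936/331⌉ − ⌈18673/331⌉ = 58 − 57 = 1
n=72: ⌈(73·263)/331⌉ − ⌈(72·263)/331⌉ = ⌈19199/331⌉ − ⌈18936/331⌉ = 59 − 58 = 1
n=73: ⌈(74·263)/331⌉ − ⌈(73·263)/331⌉ = ⌈19462/331⌉ − ⌈19199/331⌉ = 59 − 59 = 0
n=74: ⌈(75·263)/331⌉ − ⌈(74·263)/331⌉ = ⌈19725/331⌉ − ⌈19462/331⌉ = 60 − 59 = 1
n=75: ⌈(76·263)/331⌉ − ⌈(75·263)/331⌉ = ⌈19988/331⌉ − ⌈19725/331⌉ = 61 − 60 = 1
n=76: ⌈(77·263)/331⌉ − ⌈(76·263)/331⌉ = ⌈20251/331⌉ − ⌈19988/331⌉ = 62 − 61 = 1
n=77: ⌈(78·263)/331⌉ − ⌈(77·263)/331⌉ = ⌈20514/331⌉ − ⌈20251/331⌉ = 62 − 62 = 0
n=78: ⌈(79·263)/331⌉ − ⌈(78·263)/331⌉ = ⌈20777/331⌉ − ⌈20514/331⌉ = 63 − 62 = 1
n=79: ⌈(80·263)/331⌉ − ⌈(79·263)/331⌉ = ⌈21040/331⌉ − ⌈20777/331⌉ = 64 − 63 = 1
n=80: ⌈(81·263)/331⌉ − ⌈(80·263)/331⌉ = ⌈21303/331⌉ − ⌈21040/331⌉ = 65 − 64 = 1
n=81: ⌈(82·263)/331⌉ − ⌈(81·263)/331⌉ = ⌈21566/331⌉ − ⌈21303/331⌉ = 66 − 65 = 1
n=82: ⌈(83·263)/331⌉ − ⌈(82·263)/331⌉ = ⌈21829/331⌉ − ⌈21566/331⌉ = 66 − 66 = 0
n=83: ⌈(84·263)/331⌉ − ⌈(83·263)/331⌉ = ⌈22092/331⌉ − ⌈21829/331⌉ = 67 − 66 = 1
n=84: ⌈(85·263)/331⌉ − ⌈(84·263)/331⌉ = ⌈22355/331⌉ − ⌈22092/331⌉ = 68 − 67 = 1
n=85: ⌈(86·263)/331⌉ − ⌈(85·263)/331⌉ = ⌈22618/331⌉ − ⌈22355/331⌉ = 69 − 68 = 1
n=86: ⌈(87·263)/331⌉ − ⌈(86·263)/331⌉ = ⌈22881/331⌉ − ⌈22618/331⌉ = 70 − 69 = 1
n=87: ⌈(88·263)/331⌉ − ⌈(87·263)/331⌉ = ⌈23144/331⌉ − ⌈22881/331⌉ = 70 − 70 = 0
n=88: ⌈(89·263)/331⌉ − ⌈(88·263)/331⌉ = ⌈23407/331⌉ − ⌈23144/331⌉ = 71 − 70 = 1
n=89: ⌈(90·263)/331⌉ − ⌈(89·263)/331⌉ = ⌈23670/331⌉ − ⌈23407/331⌉ = 72 − 71 = 1
n=90: ⌈(91·263)/331⌉ − ⌈(90·263)/331⌉ = ⌈23933/331⌉ − ⌈23670/331⌉ = 73 − 72 = 1
n=91: ⌈(92·263)/331⌉ − ⌈(91·263)/331⌉ = ⌈24196/331⌉ − ⌈23933/331⌉ = 74 − 73 = 1

11110111101111011110111101111011110111011110111101111011110111101111011110111011110111101111


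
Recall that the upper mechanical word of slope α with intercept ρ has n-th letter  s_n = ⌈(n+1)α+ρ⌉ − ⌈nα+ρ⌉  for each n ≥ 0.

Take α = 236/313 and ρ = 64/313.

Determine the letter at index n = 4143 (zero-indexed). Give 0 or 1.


1

(n+1)α + ρ = (4144·236 + 64) / 313 = 978048/313
nα + ρ     = (4143·236 + 64) / 313 = 977812/313
⌈978048/313⌉ = 3125,  ⌈977812/313⌉ = 3124
s_{4143} = 3125 − 3124 = 1


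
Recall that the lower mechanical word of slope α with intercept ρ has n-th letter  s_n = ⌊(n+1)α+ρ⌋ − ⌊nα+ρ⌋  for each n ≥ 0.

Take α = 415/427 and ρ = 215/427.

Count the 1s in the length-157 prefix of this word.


#1s = Σ_{n=0}^{156} s_n = Σ_{n=0}^{156} (⌊(n+1)α+ρ⌋ − ⌊nα+ρ⌋)
the sum telescopes: every ⌊nα+ρ⌋ with 0 < n < 157 appears once with + and once with −, leaving ⌊157α+ρ⌋ − ⌊0·α+ρ⌋
157α + ρ = (157·415 + 215) / 427 = 65370/427
ρ = 215/427
⌊65370/427⌋ = 153,  ⌊215/427⌋ = 0
#1s = 153 − 0 = 153

153


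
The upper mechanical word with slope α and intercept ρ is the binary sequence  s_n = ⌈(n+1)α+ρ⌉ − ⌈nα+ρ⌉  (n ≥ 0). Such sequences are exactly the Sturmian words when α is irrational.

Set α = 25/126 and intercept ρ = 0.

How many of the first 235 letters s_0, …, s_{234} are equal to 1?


#1s = Σ_{n=0}^{234} s_n = Σ_{n=0}^{234} (⌈(n+1)α+ρ⌉ − ⌈nα+ρ⌉)
the sum telescopes: every ⌈nα+ρ⌉ with 0 < n < 235 appears once with + and once with −, leaving ⌈235α+ρ⌉ − ⌈0·α+ρ⌉
235α + ρ = (235·25) / 126 = 5875/126
ρ = 0/126
⌈5875/126⌉ = 47,  ⌈0/126⌉ = 0
#1s = 47 − 0 = 47

47


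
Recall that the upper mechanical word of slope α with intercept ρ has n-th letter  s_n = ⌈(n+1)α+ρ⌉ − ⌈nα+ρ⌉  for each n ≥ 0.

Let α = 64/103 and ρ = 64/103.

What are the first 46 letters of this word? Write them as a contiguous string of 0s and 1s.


n=0: ⌈(1·64+64)/103⌉ − ⌈(0·64+64)/103⌉ = ⌈128/103⌉ − ⌈64/103⌉ = 2 − 1 = 1
n=1: ⌈(2·64+64)/103⌉ − ⌈(1·64+64)/103⌉ = ⌈192/103⌉ − ⌈128/103⌉ = 2 − 2 = 0
n=2: ⌈(3·64+64)/103⌉ − ⌈(2·64+64)/103⌉ = ⌈256/103⌉ − ⌈192/103⌉ = 3 − 2 = 1
n=3: ⌈(4·64+64)/103⌉ − ⌈(3·64+64)/103⌉ = ⌈320/103⌉ − ⌈256/103⌉ = 4 − 3 = 1
n=4: ⌈(5·64+64)/103⌉ − ⌈(4·64+64)/103⌉ = ⌈384/103⌉ − ⌈320/103⌉ = 4 − 4 = 0
n=5: ⌈(6·64+64)/103⌉ − ⌈(5·64+64)/103⌉ = ⌈448/103⌉ − ⌈384/103⌉ = 5 − 4 = 1
n=6: ⌈(7·64+64)/103⌉ − ⌈(6·64+64)/103⌉ = ⌈512/103⌉ − ⌈448/103⌉ = 5 − 5 = 0
n=7: ⌈(8·64+64)/103⌉ − ⌈(7·64+64)/103⌉ = ⌈576/103⌉ − ⌈512/103⌉ = 6 − 5 = 1
n=8: ⌈(9·64+64)/103⌉ − ⌈(8·64+64)/103⌉ = ⌈640/103⌉ − ⌈576/103⌉ = 7 − 6 = 1
n=9: ⌈(10·64+64)/103⌉ − ⌈(9·64+64)/103⌉ = ⌈704/103⌉ − ⌈640/103⌉ = 7 − 7 = 0
n=10: ⌈(11·64+64)/103⌉ − ⌈(10·64+64)/103⌉ = ⌈768/103⌉ − ⌈704/103⌉ = 8 − 7 = 1
n=11: ⌈(12·64+64)/103⌉ − ⌈(11·64+64)/103⌉ = ⌈832/103⌉ − ⌈768/103⌉ = 9 − 8 = 1
n=12: ⌈(13·64+64)/103⌉ − ⌈(12·64+64)/103⌉ = ⌈896/103⌉ − ⌈832/103⌉ = 9 − 9 = 0
n=13: ⌈(14·64+64)/103⌉ − ⌈(13·64+64)/103⌉ = ⌈960/103⌉ − ⌈896/103⌉ = 10 − 9 = 1
n=14: ⌈(15·64+64)/103⌉ − ⌈(14·64+64)/103⌉ = ⌈1024/103⌉ − ⌈960/103⌉ = 10 − 10 = 0
n=15: ⌈(16·64+64)/103⌉ − ⌈(15·64+64)/103⌉ = ⌈1088/103⌉ − ⌈1024/103⌉ = 11 − 10 = 1
n=16: ⌈(17·64+64)/103⌉ − ⌈(16·64+64)/103⌉ = ⌈1152/103⌉ − ⌈1088/103⌉ = 12 − 11 = 1
n=17: ⌈(18·64+64)/103⌉ − ⌈(17·64+64)/103⌉ = ⌈1216/103⌉ − ⌈1152/103⌉ = 12 − 12 = 0
n=18: ⌈(19·64+64)/103⌉ − ⌈(18·64+64)/103⌉ = ⌈1280/103⌉ − ⌈1216/103⌉ = 13 − 12 = 1
n=19: ⌈(20·64+64)/103⌉ − ⌈(19·64+64)/103⌉ = ⌈1344/103⌉ − ⌈1280/103⌉ = 14 − 13 = 1
n=20: ⌈(21·64+64)/103⌉ − ⌈(20·64+64)/103⌉ = ⌈1408/103⌉ − ⌈1344/103⌉ = 14 − 14 = 0
n=21: ⌈(22·64+64)/103⌉ − ⌈(21·64+64)/103⌉ = ⌈1472/103⌉ − ⌈1408/103⌉ = 15 − 14 = 1
n=22: ⌈(23·64+64)/103⌉ − ⌈(22·64+64)/103⌉ = ⌈1536/103⌉ − ⌈1472/103⌉ = 15 − 15 = 0
n=23: ⌈(24·64+64)/103⌉ − ⌈(23·64+64)/103⌉ = ⌈1600/103⌉ − ⌈1536/103⌉ = 16 − 15 = 1
n=24: ⌈(25·64+64)/103⌉ − ⌈(24·64+64)/103⌉ = ⌈1664/103⌉ − ⌈1600/103⌉ = 17 − 16 = 1
n=25: ⌈(26·64+64)/103⌉ − ⌈(25·64+64)/103⌉ = ⌈1728/103⌉ − ⌈1664/103⌉ = 17 − 17 = 0
n=26: ⌈(27·64+64)/103⌉ − ⌈(26·64+64)/103⌉ = ⌈1792/103⌉ − ⌈1728/103⌉ = 18 − 17 = 1
n=27: ⌈(28·64+64)/103⌉ − ⌈(27·64+64)/103⌉ = ⌈1856/103⌉ − ⌈1792/103⌉ = 19 − 18 = 1
n=28: ⌈(29·64+64)/103⌉ − ⌈(28·64+64)/103⌉ = ⌈1920/103⌉ − ⌈1856/103⌉ = 19 − 19 = 0
n=29: ⌈(30·64+64)/103⌉ − ⌈(29·64+64)/103⌉ = ⌈1984/103⌉ − ⌈1920/103⌉ = 20 − 19 = 1
n=30: ⌈(31·64+64)/103⌉ − ⌈(30·64+64)/103⌉ = ⌈2048/103⌉ − ⌈1984/103⌉ = 20 − 20 = 0
n=31: ⌈(32·64+64)/103⌉ − ⌈(31·64+64)/103⌉ = ⌈2112/103⌉ − ⌈2048/103⌉ = 21 − 20 = 1
n=32: ⌈(33·64+64)/103⌉ − ⌈(32·64+64)/103⌉ = ⌈2176/103⌉ − ⌈2112/103⌉ = 22 − 21 = 1
n=33: ⌈(34·64+64)/103⌉ − ⌈(33·64+64)/103⌉ = ⌈2240/103⌉ − ⌈2176/103⌉ = 22 − 22 = 0
n=34: ⌈(35·64+64)/103⌉ − ⌈(34·64+64)/103⌉ = ⌈2304/103⌉ − ⌈2240/103⌉ = 23 − 22 = 1
n=35: ⌈(36·64+64)/103⌉ − ⌈(35·64+64)/103⌉ = ⌈2368/103⌉ − ⌈2304/103⌉ = 23 − 23 = 0
n=36: ⌈(37·64+64)/103⌉ − ⌈(36·64+64)/103⌉ = ⌈2432/103⌉ − ⌈2368/103⌉ = 24 − 23 = 1
n=37: ⌈(38·64+64)/103⌉ − ⌈(37·64+64)/103⌉ = ⌈2496/103⌉ − ⌈2432/103⌉ = 25 − 24 = 1
n=38: ⌈(39·64+64)/103⌉ − ⌈(38·64+64)/103⌉ = ⌈2560/103⌉ − ⌈2496/103⌉ = 25 − 25 = 0
n=39: ⌈(40·64+64)/103⌉ − ⌈(39·64+64)/103⌉ = ⌈2624/103⌉ − ⌈2560/103⌉ = 26 − 25 = 1
n=40: ⌈(41·64+64)/103⌉ − ⌈(40·64+64)/103⌉ = ⌈2688/103⌉ − ⌈2624/103⌉ = 27 − 26 = 1
n=41: ⌈(42·64+64)/103⌉ − ⌈(41·64+64)/103⌉ = ⌈2752/103⌉ − ⌈2688/103⌉ = 27 − 27 = 0
n=42: ⌈(43·64+64)/103⌉ − ⌈(42·64+64)/103⌉ = ⌈2816/103⌉ − ⌈2752/103⌉ = 28 − 27 = 1
n=43: ⌈(44·64+64)/103⌉ − ⌈(43·64+64)/103⌉ = ⌈2880/103⌉ − ⌈2816/103⌉ = 28 − 28 = 0
n=44: ⌈(45·64+64)/103⌉ − ⌈(44·64+64)/103⌉ = ⌈2944/103⌉ − ⌈2880/103⌉ = 29 − 28 = 1
n=45: ⌈(46·64+64)/103⌉ − ⌈(45·64+64)/103⌉ = ⌈3008/103⌉ − ⌈2944/103⌉ = 30 − 29 = 1

1011010110110101101101011011010110101101101011


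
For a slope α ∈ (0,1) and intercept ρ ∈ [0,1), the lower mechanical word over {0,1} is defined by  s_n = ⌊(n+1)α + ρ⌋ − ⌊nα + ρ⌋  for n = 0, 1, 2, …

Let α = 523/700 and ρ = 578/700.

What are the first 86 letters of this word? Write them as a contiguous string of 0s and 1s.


11101110111011101110111011011101110111011101110111011101110111011101110111011101110111

n=0: ⌊(1·523+578)/700⌋ − ⌊(0·523+578)/700⌋ = ⌊1101/700⌋ − ⌊578/700⌋ = 1 − 0 = 1
n=1: ⌊(2·523+578)/700⌋ − ⌊(1·523+578)/700⌋ = ⌊1624/700⌋ − ⌊1101/700⌋ = 2 − 1 = 1
n=2: ⌊(3·523+578)/700⌋ − ⌊(2·523+578)/700⌋ = ⌊2147/700⌋ − ⌊1624/700⌋ = 3 − 2 = 1
n=3: ⌊(4·523+578)/700⌋ − ⌊(3·523+578)/700⌋ = ⌊2670/700⌋ − ⌊2147/700⌋ = 3 − 3 = 0
n=4: ⌊(5·523+578)/700⌋ − ⌊(4·523+578)/700⌋ = ⌊3193/700⌋ − ⌊2670/700⌋ = 4 − 3 = 1
n=5: ⌊(6·523+578)/700⌋ − ⌊(5·523+578)/700⌋ = ⌊3716/700⌋ − ⌊3193/700⌋ = 5 − 4 = 1
n=6: ⌊(7·523+578)/700⌋ − ⌊(6·523+578)/700⌋ = ⌊4239/700⌋ − ⌊3716/700⌋ = 6 − 5 = 1
n=7: ⌊(8·523+578)/700⌋ − ⌊(7·523+578)/700⌋ = ⌊4762/700⌋ − ⌊4239/700⌋ = 6 − 6 = 0
n=8: ⌊(9·523+578)/700⌋ − ⌊(8·523+578)/700⌋ = ⌊5285/700⌋ − ⌊4762/700⌋ = 7 − 6 = 1
n=9: ⌊(10·523+578)/700⌋ − ⌊(9·523+578)/700⌋ = ⌊5808/700⌋ − ⌊5285/700⌋ = 8 − 7 = 1
n=10: ⌊(11·523+578)/700⌋ − ⌊(10·523+578)/700⌋ = ⌊6331/700⌋ − ⌊5808/700⌋ = 9 − 8 = 1
n=11: ⌊(12·523+578)/700⌋ − ⌊(11·523+578)/700⌋ = ⌊6854/700⌋ − ⌊6331/700⌋ = 9 − 9 = 0
n=12: ⌊(13·523+578)/700⌋ − ⌊(12·523+578)/700⌋ = ⌊7377/700⌋ − ⌊6854/700⌋ = 10 − 9 = 1
n=13: ⌊(14·523+578)/700⌋ − ⌊(13·523+578)/700⌋ = ⌊7900/700⌋ − ⌊7377/700⌋ = 11 − 10 = 1
n=14: ⌊(15·523+578)/700⌋ − ⌊(14·523+578)/700⌋ = ⌊8423/700⌋ − ⌊7900/700⌋ = 12 − 11 = 1
n=15: ⌊(16·523+578)/700⌋ − ⌊(15·523+578)/700⌋ = ⌊8946/700⌋ − ⌊8423/700⌋ = 12 − 12 = 0
n=16: ⌊(17·523+578)/700⌋ − ⌊(16·523+578)/700⌋ = ⌊9469/700⌋ − ⌊8946/700⌋ = 13 − 12 = 1
n=17: ⌊(18·523+578)/700⌋ − ⌊(17·523+578)/700⌋ = ⌊9992/700⌋ − ⌊9469/700⌋ = 14 − 13 = 1
n=18: ⌊(19·523+578)/700⌋ − ⌊(18·523+578)/700⌋ = ⌊10515/700⌋ − ⌊9992/700⌋ = 15 − 14 = 1
n=19: ⌊(20·523+578)/700⌋ − ⌊(19·523+578)/700⌋ = ⌊11038/700⌋ − ⌊10515/700⌋ = 15 − 15 = 0
n=20: ⌊(21·523+578)/700⌋ − ⌊(20·523+578)/700⌋ = ⌊11561/700⌋ − ⌊11038/700⌋ = 16 − 15 = 1
n=21: ⌊(22·523+578)/700⌋ − ⌊(21·523+578)/700⌋ = ⌊12084/700⌋ − ⌊11561/700⌋ = 17 − 16 = 1
n=22: ⌊(23·523+578)/700⌋ − ⌊(22·523+578)/700⌋ = ⌊12607/700⌋ − ⌊12084/700⌋ = 18 − 17 = 1
n=23: ⌊(24·523+578)/700⌋ − ⌊(23·523+578)/700⌋ = ⌊13130/700⌋ − ⌊12607/700⌋ = 18 − 18 = 0
n=24: ⌊(25·523+578)/700⌋ − ⌊(24·523+578)/700⌋ = ⌊13653/700⌋ − ⌊13130/700⌋ = 19 − 18 = 1
n=25: ⌊(26·523+578)/700⌋ − ⌊(25·523+578)/700⌋ = ⌊14176/700⌋ − ⌊13653/700⌋ = 20 − 19 = 1
n=26: ⌊(27·523+578)/700⌋ − ⌊(26·523+578)/700⌋ = ⌊14699/700⌋ − ⌊14176/700⌋ = 20 − 20 = 0
n=27: ⌊(28·523+578)/700⌋ − ⌊(27·523+578)/700⌋ = ⌊15222/700⌋ − ⌊14699/700⌋ = 21 − 20 = 1
n=28: ⌊(29·523+578)/700⌋ − ⌊(28·523+578)/700⌋ = ⌊15745/700⌋ − ⌊15222/700⌋ = 22 − 21 = 1
n=29: ⌊(30·523+578)/700⌋ − ⌊(29·523+578)/700⌋ = ⌊16268/700⌋ − ⌊15745/700⌋ = 23 − 22 = 1
n=30: ⌊(31·523+578)/700⌋ − ⌊(30·523+578)/700⌋ = ⌊16791/700⌋ − ⌊16268/700⌋ = 23 − 23 = 0
n=31: ⌊(32·523+578)/700⌋ − ⌊(31·523+578)/700⌋ = ⌊17314/700⌋ − ⌊16791/700⌋ = 24 − 23 = 1
n=32: ⌊(33·523+578)/700⌋ − ⌊(32·523+578)/700⌋ = ⌊17837/700⌋ − ⌊17314/700⌋ = 25 − 24 = 1
n=33: ⌊(34·523+578)/700⌋ − ⌊(33·523+578)/700⌋ = ⌊18360/700⌋ − ⌊17837/700⌋ = 26 − 25 = 1
n=34: ⌊(35·523+578)/700⌋ − ⌊(34·523+578)/700⌋ = ⌊18883/700⌋ − ⌊18360/700⌋ = 26 − 26 = 0
n=35: ⌊(36·523+578)/700⌋ − ⌊(35·523+578)/700⌋ = ⌊19406/700⌋ − ⌊18883/700⌋ = 27 − 26 = 1
n=36: ⌊(37·523+578)/700⌋ − ⌊(36·523+578)/700⌋ = ⌊19929/700⌋ − ⌊19406/700⌋ = 28 − 27 = 1
n=37: ⌊(38·523+578)/700⌋ − ⌊(37·523+578)/700⌋ = ⌊20452/700⌋ − ⌊19929/700⌋ = 29 − 28 = 1
n=38: ⌊(39·523+578)/700⌋ − ⌊(38·523+578)/700⌋ = ⌊20975/700⌋ − ⌊20452/700⌋ = 29 − 29 = 0
n=39: ⌊(40·523+578)/700⌋ − ⌊(39·523+578)/700⌋ = ⌊21498/700⌋ − ⌊20975/700⌋ = 30 − 29 = 1
n=40: ⌊(41·523+578)/700⌋ − ⌊(40·523+578)/700⌋ = ⌊22021/700⌋ − ⌊21498/700⌋ = 31 − 30 = 1
n=41: ⌊(42·523+578)/700⌋ − ⌊(41·523+578)/700⌋ = ⌊22544/700⌋ − ⌊22021/700⌋ = 32 − 31 = 1
n=42: ⌊(43·523+578)/700⌋ − ⌊(42·523+578)/700⌋ = ⌊23067/700⌋ − ⌊22544/700⌋ = 32 − 32 = 0
n=43: ⌊(44·523+578)/700⌋ − ⌊(43·523+578)/700⌋ = ⌊23590/700⌋ − ⌊23067/700⌋ = 33 − 32 = 1
n=44: ⌊(45·523+578)/700⌋ − ⌊(44·523+578)/700⌋ = ⌊24113/700⌋ − ⌊23590/700⌋ = 34 − 33 = 1
n=45: ⌊(46·523+578)/700⌋ − ⌊(45·523+578)/700⌋ = ⌊24636/700⌋ − ⌊24113/700⌋ = 35 − 34 = 1
n=46: ⌊(47·523+578)/700⌋ − ⌊(46·523+578)/700⌋ = ⌊25159/700⌋ − ⌊24636/700⌋ = 35 − 35 = 0
n=47: ⌊(48·523+578)/700⌋ − ⌊(47·523+578)/700⌋ = ⌊25682/700⌋ − ⌊25159/700⌋ = 36 − 35 = 1
n=48: ⌊(49·523+578)/700⌋ − ⌊(48·523+578)/700⌋ = ⌊26205/700⌋ − ⌊25682/700⌋ = 37 − 36 = 1
n=49: ⌊(50·523+578)/700⌋ − ⌊(49·523+578)/700⌋ = ⌊26728/700⌋ − ⌊26205/700⌋ = 38 − 37 = 1
n=50: ⌊(51·523+578)/700⌋ − ⌊(50·523+578)/700⌋ = ⌊27251/700⌋ − ⌊26728/700⌋ = 38 − 38 = 0
n=51: ⌊(52·523+578)/700⌋ − ⌊(51·523+578)/700⌋ = ⌊27774/700⌋ − ⌊27251/700⌋ = 39 − 38 = 1
n=52: ⌊(53·523+578)/700⌋ − ⌊(52·523+578)/700⌋ = ⌊28297/700⌋ − ⌊27774/700⌋ = 40 − 39 = 1
n=53: ⌊(54·523+578)/700⌋ − ⌊(53·523+578)/700⌋ = ⌊28820/700⌋ − ⌊28297/700⌋ = 41 − 40 = 1
n=54: ⌊(55·523+578)/700⌋ − ⌊(54·523+578)/700⌋ = ⌊29343/700⌋ − ⌊28820/700⌋ = 41 − 41 = 0
n=55: ⌊(56·523+578)/700⌋ − ⌊(55·523+578)/700⌋ = ⌊29866/700⌋ − ⌊29343/700⌋ = 42 − 41 = 1
n=56: ⌊(57·523+578)/700⌋ − ⌊(56·523+578)/700⌋ = ⌊30389/700⌋ − ⌊29866/700⌋ = 43 − 42 = 1
n=57: ⌊(58·523+578)/700⌋ − ⌊(57·523+578)/700⌋ = ⌊30912/700⌋ − ⌊30389/700⌋ = 44 − 43 = 1
n=58: ⌊(59·523+578)/700⌋ − ⌊(58·523+578)/700⌋ = ⌊31435/700⌋ − ⌊30912/700⌋ = 44 − 44 = 0
n=59: ⌊(60·523+578)/700⌋ − ⌊(59·523+578)/700⌋ = ⌊31958/700⌋ − ⌊31435/700⌋ = 45 − 44 = 1
n=60: ⌊(61·523+578)/700⌋ − ⌊(60·523+578)/700⌋ = ⌊32481/700⌋ − ⌊31958/700⌋ = 46 − 45 = 1
n=61: ⌊(62·523+578)/700⌋ − ⌊(61·523+578)/700⌋ = ⌊33004/700⌋ − ⌊32481/700⌋ = 47 − 46 = 1
n=62: ⌊(63·523+578)/700⌋ − ⌊(62·523+578)/700⌋ = ⌊33527/700⌋ − ⌊33004/700⌋ = 47 − 47 = 0
n=63: ⌊(64·523+578)/700⌋ − ⌊(63·523+578)/700⌋ = ⌊34050/700⌋ − ⌊33527/700⌋ = 48 − 47 = 1
n=64: ⌊(65·523+578)/700⌋ − ⌊(64·523+578)/700⌋ = ⌊34573/700⌋ − ⌊34050/700⌋ = 49 − 48 = 1
n=65: ⌊(66·523+578)/700⌋ − ⌊(65·523+578)/700⌋ = ⌊35096/700⌋ − ⌊34573/700⌋ = 50 − 49 = 1
n=66: ⌊(67·523+578)/700⌋ − ⌊(66·523+578)/700⌋ = ⌊35619/700⌋ − ⌊35096/700⌋ = 50 − 50 = 0
n=67: ⌊(68·523+578)/700⌋ − ⌊(67·523+578)/700⌋ = ⌊36142/700⌋ − ⌊35619/700⌋ = 51 − 50 = 1
n=68: ⌊(69·523+578)/700⌋ − ⌊(68·523+578)/700⌋ = ⌊36665/700⌋ − ⌊36142/700⌋ = 52 − 51 = 1
n=69: ⌊(70·523+578)/700⌋ − ⌊(69·523+578)/700⌋ = ⌊37188/700⌋ − ⌊36665/700⌋ = 53 − 52 = 1
n=70: ⌊(71·523+578)/700⌋ − ⌊(70·523+578)/700⌋ = ⌊37711/700⌋ − ⌊37188/700⌋ = 53 − 53 = 0
n=71: ⌊(72·523+578)/700⌋ − ⌊(71·523+578)/700⌋ = ⌊38234/700⌋ − ⌊37711/700⌋ = 54 − 53 = 1
n=72: ⌊(73·523+578)/700⌋ − ⌊(72·523+578)/700⌋ = ⌊38757/700⌋ − ⌊38234/700⌋ = 55 − 54 = 1
n=73: ⌊(74·523+578)/700⌋ − ⌊(73·523+578)/700⌋ = ⌊39280/700⌋ − ⌊38757/700⌋ = 56 − 55 = 1
n=74: ⌊(75·523+578)/700⌋ − ⌊(74·523+578)/700⌋ = ⌊39803/700⌋ − ⌊39280/700⌋ = 56 − 56 = 0
n=75: ⌊(76·523+578)/700⌋ − ⌊(75·523+578)/700⌋ = ⌊40326/700⌋ − ⌊39803/700⌋ = 57 − 56 = 1
n=76: ⌊(77·523+578)/700⌋ − ⌊(76·523+578)/700⌋ = ⌊40849/700⌋ − ⌊40326/700⌋ = 58 − 57 = 1
n=77: ⌊(78·523+578)/700⌋ − ⌊(77·523+578)/700⌋ = ⌊41372/700⌋ − ⌊40849/700⌋ = 59 − 58 = 1
n=78: ⌊(79·523+578)/700⌋ − ⌊(78·523+578)/700⌋ = ⌊41895/700⌋ − ⌊41372/700⌋ = 59 − 59 = 0
n=79: ⌊(80·523+578)/700⌋ − ⌊(79·523+578)/700⌋ = ⌊42418/700⌋ − ⌊41895/700⌋ = 60 − 59 = 1
n=80: ⌊(81·523+578)/700⌋ − ⌊(80·523+578)/700⌋ = ⌊42941/700⌋ − ⌊42418/700⌋ = 61 − 60 = 1
n=81: ⌊(82·523+578)/700⌋ − ⌊(81·523+578)/700⌋ = ⌊43464/700⌋ − ⌊42941/700⌋ = 62 − 61 = 1
n=82: ⌊(83·523+578)/700⌋ − ⌊(82·523+578)/700⌋ = ⌊43987/700⌋ − ⌊43464/700⌋ = 62 − 62 = 0
n=83: ⌊(84·523+578)/700⌋ − ⌊(83·523+578)/700⌋ = ⌊44510/700⌋ − ⌊43987/700⌋ = 63 − 62 = 1
n=84: ⌊(85·523+578)/700⌋ − ⌊(84·523+578)/700⌋ = ⌊45033/700⌋ − ⌊44510/700⌋ = 64 − 63 = 1
n=85: ⌊(86·523+578)/700⌋ − ⌊(85·523+578)/700⌋ = ⌊45556/700⌋ − ⌊45033/700⌋ = 65 − 64 = 1
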